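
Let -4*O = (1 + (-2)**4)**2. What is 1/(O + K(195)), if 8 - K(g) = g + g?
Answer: -4/1817 ≈ -0.0022014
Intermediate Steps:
O = -289/4 (O = -(1 + (-2)**4)**2/4 = -(1 + 16)**2/4 = -1/4*17**2 = -1/4*289 = -289/4 ≈ -72.250)
K(g) = 8 - 2*g (K(g) = 8 - (g + g) = 8 - 2*g)
1/(O + K(195)) = 1/(-289/4 + (8 - 2*195)) = 1/(-289/4 + (8 - 390)) = 1/(-289/4 - 382) = 1/(-1817/4) = -4/1817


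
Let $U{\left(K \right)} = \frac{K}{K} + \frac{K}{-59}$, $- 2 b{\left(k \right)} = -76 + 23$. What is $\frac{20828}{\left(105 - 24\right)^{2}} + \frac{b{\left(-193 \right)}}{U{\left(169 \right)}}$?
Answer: $- \frac{15934087}{1443420} \approx -11.039$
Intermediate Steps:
$b{\left(k \right)} = \frac{53}{2}$ ($b{\left(k \right)} = - \frac{-76 + 23}{2} = \left(- \frac{1}{2}\right) \left(-53\right) = \frac{53}{2}$)
$U{\left(K \right)} = 1 - \frac{K}{59}$ ($U{\left(K \right)} = 1 + K \left(- \frac{1}{59}\right) = 1 - \frac{K}{59}$)
$\frac{20828}{\left(105 - 24\right)^{2}} + \frac{b{\left(-193 \right)}}{U{\left(169 \right)}} = \frac{20828}{\left(105 - 24\right)^{2}} + \frac{53}{2 \left(1 - \frac{169}{59}\right)} = \frac{20828}{81^{2}} + \frac{53}{2 \left(1 - \frac{169}{59}\right)} = \frac{20828}{6561} + \frac{53}{2 \left(- \frac{110}{59}\right)} = 20828 \cdot \frac{1}{6561} + \frac{53}{2} \left(- \frac{59}{110}\right) = \frac{20828}{6561} - \frac{3127}{220} = - \frac{15934087}{1443420}$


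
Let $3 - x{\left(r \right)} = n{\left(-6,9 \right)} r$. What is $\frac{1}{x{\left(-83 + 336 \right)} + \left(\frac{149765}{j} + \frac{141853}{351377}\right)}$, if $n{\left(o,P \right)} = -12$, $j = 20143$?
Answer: $\frac{7077786911}{21564875743913} \approx 0.00032821$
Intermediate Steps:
$x{\left(r \right)} = 3 + 12 r$ ($x{\left(r \right)} = 3 - - 12 r = 3 + 12 r$)
$\frac{1}{x{\left(-83 + 336 \right)} + \left(\frac{149765}{j} + \frac{141853}{351377}\right)} = \frac{1}{\left(3 + 12 \left(-83 + 336\right)\right) + \left(\frac{149765}{20143} + \frac{141853}{351377}\right)} = \frac{1}{\left(3 + 12 \cdot 253\right) + \left(149765 \cdot \frac{1}{20143} + 141853 \cdot \frac{1}{351377}\right)} = \frac{1}{\left(3 + 3036\right) + \left(\frac{149765}{20143} + \frac{141853}{351377}\right)} = \frac{1}{3039 + \frac{55481321384}{7077786911}} = \frac{1}{\frac{21564875743913}{7077786911}} = \frac{7077786911}{21564875743913}$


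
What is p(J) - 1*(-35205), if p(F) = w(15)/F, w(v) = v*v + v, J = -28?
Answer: 246375/7 ≈ 35196.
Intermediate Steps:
w(v) = v + v**2 (w(v) = v**2 + v = v + v**2)
p(F) = 240/F (p(F) = (15*(1 + 15))/F = (15*16)/F = 240/F)
p(J) - 1*(-35205) = 240/(-28) - 1*(-35205) = 240*(-1/28) + 35205 = -60/7 + 35205 = 246375/7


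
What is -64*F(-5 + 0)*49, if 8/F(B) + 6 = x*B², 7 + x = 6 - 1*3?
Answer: 12544/53 ≈ 236.68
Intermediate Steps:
x = -4 (x = -7 + (6 - 1*3) = -7 + (6 - 3) = -7 + 3 = -4)
F(B) = 8/(-6 - 4*B²)
-64*F(-5 + 0)*49 = -(-256)/(3 + 2*(-5 + 0)²)*49 = -(-256)/(3 + 2*(-5)²)*49 = -(-256)/(3 + 2*25)*49 = -(-256)/(3 + 50)*49 = -(-256)/53*49 = -64*(-4/53)*49 = (256/53)*49 = 12544/53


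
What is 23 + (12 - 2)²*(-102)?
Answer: -10177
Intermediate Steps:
23 + (12 - 2)²*(-102) = 23 + 10²*(-102) = 23 + 100*(-102) = 23 - 10200 = -10177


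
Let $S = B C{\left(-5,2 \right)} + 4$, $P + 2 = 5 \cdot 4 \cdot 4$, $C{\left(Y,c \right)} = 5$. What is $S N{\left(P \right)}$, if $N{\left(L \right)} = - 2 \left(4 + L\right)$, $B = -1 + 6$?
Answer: $-4756$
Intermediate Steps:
$P = 78$ ($P = -2 + 5 \cdot 4 \cdot 4 = -2 + 5 \cdot 16 = -2 + 80 = 78$)
$B = 5$
$S = 29$ ($S = 5 \cdot 5 + 4 = 25 + 4 = 29$)
$N{\left(L \right)} = -8 - 2 L$
$S N{\left(P \right)} = 29 \left(-8 - 156\right) = 29 \left(-164\right) = -4756$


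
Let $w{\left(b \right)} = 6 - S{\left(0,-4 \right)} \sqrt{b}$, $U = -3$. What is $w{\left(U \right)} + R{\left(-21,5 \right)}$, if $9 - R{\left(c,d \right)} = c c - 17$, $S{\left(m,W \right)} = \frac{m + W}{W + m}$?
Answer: $-409 - i \sqrt{3} \approx -409.0 - 1.732 i$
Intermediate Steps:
$S{\left(m,W \right)} = 1$ ($S{\left(m,W \right)} = \frac{W + m}{W + m} = 1$)
$R{\left(c,d \right)} = 26 - c^{2}$ ($R{\left(c,d \right)} = 9 - \left(c c - 17\right) = 9 - \left(c^{2} - 17\right) = 9 - \left(-17 + c^{2}\right) = 26 - c^{2}$)
$w{\left(b \right)} = 6 - \sqrt{b}$ ($w{\left(b \right)} = 6 - 1 \sqrt{b} = 6 - \sqrt{b}$)
$w{\left(U \right)} + R{\left(-21,5 \right)} = \left(6 - \sqrt{-3}\right) + \left(26 - \left(-21\right)^{2}\right) = \left(6 - i \sqrt{3}\right) + \left(26 - 441\right) = \left(6 - i \sqrt{3}\right) - 415 = -409 - i \sqrt{3}$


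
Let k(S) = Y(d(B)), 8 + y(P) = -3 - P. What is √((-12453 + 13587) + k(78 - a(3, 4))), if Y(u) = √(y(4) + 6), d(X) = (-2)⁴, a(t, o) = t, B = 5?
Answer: √(1134 + 3*I) ≈ 33.675 + 0.0445*I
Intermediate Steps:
y(P) = -11 - P (y(P) = -8 + (-3 - P) = -11 - P)
d(X) = 16
Y(u) = 3*I (Y(u) = √((-11 - 1*4) + 6) = √((-11 - 4) + 6) = √(-15 + 6) = √(-9) = 3*I)
k(S) = 3*I
√((-12453 + 13587) + k(78 - a(3, 4))) = √((-12453 + 13587) + 3*I) = √(1134 + 3*I)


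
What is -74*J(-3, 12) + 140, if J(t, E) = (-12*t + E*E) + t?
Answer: -12958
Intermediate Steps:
J(t, E) = E² - 11*t (J(t, E) = (-12*t + E²) + t = (E² - 12*t) + t = E² - 11*t)
-74*J(-3, 12) + 140 = -74*(12² - 11*(-3)) + 140 = -74*(144 + 33) + 140 = -74*177 + 140 = -13098 + 140 = -12958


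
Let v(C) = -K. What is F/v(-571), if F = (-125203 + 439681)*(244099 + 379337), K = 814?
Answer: -8911677564/37 ≈ -2.4086e+8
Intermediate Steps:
F = 196056906408 (F = 314478*623436 = 196056906408)
v(C) = -814 (v(C) = -1*814 = -814)
F/v(-571) = 196056906408/(-814) = 196056906408*(-1/814) = -8911677564/37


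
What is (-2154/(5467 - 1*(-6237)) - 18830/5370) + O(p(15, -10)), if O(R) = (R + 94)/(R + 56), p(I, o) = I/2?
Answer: -834971083/399100548 ≈ -2.0921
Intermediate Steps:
p(I, o) = I/2 (p(I, o) = I*(1/2) = I/2)
O(R) = (94 + R)/(56 + R)
(-2154/(5467 - 1*(-6237)) - 18830/5370) + O(p(15, -10)) = (-2154/(5467 - 1*(-6237)) - 18830/5370) + (94 + (1/2)*15)/(56 + (1/2)*15) = (-2154/(5467 + 6237) - 18830*1/5370) + (94 + 15/2)/(56 + 15/2) = (-2154/11704 - 1883/537) + (203/2)/(127/2) = (-2154*1/11704 - 1883/537) + (2/127)*(203/2) = (-1077/5852 - 1883/537) + 203/127 = -11597665/3142524 + 203/127 = -834971083/399100548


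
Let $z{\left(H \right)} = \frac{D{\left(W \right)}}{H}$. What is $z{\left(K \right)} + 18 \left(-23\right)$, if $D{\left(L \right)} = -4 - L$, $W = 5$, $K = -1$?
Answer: $-405$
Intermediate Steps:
$z{\left(H \right)} = - \frac{9}{H}$ ($z{\left(H \right)} = \frac{-4 - 5}{H} = - \frac{9}{H}$)
$z{\left(K \right)} + 18 \left(-23\right) = - \frac{9}{-1} + 18 \left(-23\right) = \left(-9\right) \left(-1\right) - 414 = 9 - 414 = -405$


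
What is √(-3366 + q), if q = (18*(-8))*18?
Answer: 3*I*√662 ≈ 77.188*I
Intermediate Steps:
q = -2592 (q = -144*18 = -2592)
√(-3366 + q) = √(-3366 - 2592) = √(-5958) = 3*I*√662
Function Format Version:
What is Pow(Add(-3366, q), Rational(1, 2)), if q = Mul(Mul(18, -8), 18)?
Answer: Mul(3, I, Pow(662, Rational(1, 2))) ≈ Mul(77.188, I)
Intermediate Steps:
q = -2592 (q = Mul(-144, 18) = -2592)
Pow(Add(-3366, q), Rational(1, 2)) = Pow(Add(-3366, -2592), Rational(1, 2)) = Pow(-5958, Rational(1, 2)) = Mul(3, I, Pow(662, Rational(1, 2)))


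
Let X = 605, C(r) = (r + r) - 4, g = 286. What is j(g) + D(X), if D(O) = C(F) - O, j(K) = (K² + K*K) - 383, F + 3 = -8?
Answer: 162578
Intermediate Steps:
F = -11 (F = -3 - 8 = -11)
C(r) = -4 + 2*r (C(r) = 2*r - 4 = -4 + 2*r)
j(K) = -383 + 2*K² (j(K) = (K² + K²) - 383 = 2*K² - 383 = -383 + 2*K²)
D(O) = -26 - O (D(O) = (-4 + 2*(-11)) - O = (-4 - 22) - O = -26 - O)
j(g) + D(X) = (-383 + 2*286²) + (-26 - 1*605) = (-383 + 2*81796) + (-26 - 605) = (-383 + 163592) - 631 = 163209 - 631 = 162578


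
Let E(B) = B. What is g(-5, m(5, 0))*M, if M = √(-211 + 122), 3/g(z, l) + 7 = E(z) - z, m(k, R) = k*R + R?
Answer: -3*I*√89/7 ≈ -4.0431*I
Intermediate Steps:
m(k, R) = R + R*k (m(k, R) = R*k + R = R + R*k)
g(z, l) = -3/7 (g(z, l) = 3/(-7 + (z - z)) = 3/(-7 + 0) = 3/(-7) = 3*(-⅐) = -3/7)
M = I*√89 (M = √(-89) = I*√89 ≈ 9.434*I)
g(-5, m(5, 0))*M = -3*I*√89/7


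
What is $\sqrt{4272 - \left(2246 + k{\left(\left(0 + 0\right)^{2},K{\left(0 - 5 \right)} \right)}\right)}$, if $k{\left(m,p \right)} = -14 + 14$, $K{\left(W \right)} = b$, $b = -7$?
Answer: $\sqrt{2026} \approx 45.011$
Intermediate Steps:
$K{\left(W \right)} = -7$
$k{\left(m,p \right)} = 0$
$\sqrt{4272 - \left(2246 + k{\left(\left(0 + 0\right)^{2},K{\left(0 - 5 \right)} \right)}\right)} = \sqrt{4272 - 2246} = \sqrt{2026}$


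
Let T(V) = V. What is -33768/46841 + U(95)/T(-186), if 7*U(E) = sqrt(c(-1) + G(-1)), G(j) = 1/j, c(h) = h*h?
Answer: -33768/46841 ≈ -0.72091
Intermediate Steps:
c(h) = h**2
U(E) = 0 (U(E) = sqrt((-1)**2 + 1/(-1))/7 = sqrt(1 - 1)/7 = sqrt(0)/7 = (1/7)*0 = 0)
-33768/46841 + U(95)/T(-186) = -33768/46841 + 0/(-186) = -33768*1/46841 + 0*(-1/186) = -33768/46841 + 0 = -33768/46841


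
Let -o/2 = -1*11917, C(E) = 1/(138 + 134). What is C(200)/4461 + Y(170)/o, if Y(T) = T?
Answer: 6067661/850587792 ≈ 0.0071335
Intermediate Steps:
C(E) = 1/272
o = 23834 (o = -(-2)*11917 = -2*(-11917) = 23834)
C(200)/4461 + Y(170)/o = (1/272)/4461 + 170/23834 = (1/272)*(1/4461) + 170*(1/23834) = 1/1213392 + 5/701 = 6067661/850587792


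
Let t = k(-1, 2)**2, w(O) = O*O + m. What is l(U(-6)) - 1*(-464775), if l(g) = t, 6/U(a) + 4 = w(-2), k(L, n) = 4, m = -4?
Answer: 464791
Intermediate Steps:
w(O) = -4 + O**2 (w(O) = O*O - 4 = O**2 - 4 = -4 + O**2)
U(a) = -3/2 (U(a) = 6/(-4 + (-4 + (-2)**2)) = 6/(-4 + (-4 + 4)) = 6/(-4 + 0) = 6/(-4) = 6*(-1/4) = -3/2)
t = 16 (t = 4**2 = 16)
l(g) = 16
l(U(-6)) - 1*(-464775) = 16 - 1*(-464775) = 16 + 464775 = 464791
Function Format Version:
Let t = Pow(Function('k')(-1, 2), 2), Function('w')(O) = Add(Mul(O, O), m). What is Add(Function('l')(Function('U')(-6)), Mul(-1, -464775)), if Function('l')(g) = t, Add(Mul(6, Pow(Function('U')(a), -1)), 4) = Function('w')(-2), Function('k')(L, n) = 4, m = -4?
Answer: 464791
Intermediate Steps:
Function('w')(O) = Add(-4, Pow(O, 2)) (Function('w')(O) = Add(Mul(O, O), -4) = Add(Pow(O, 2), -4) = Add(-4, Pow(O, 2)))
Function('U')(a) = Rational(-3, 2) (Function('U')(a) = Mul(6, Pow(Add(-4, Add(-4, Pow(-2, 2))), -1)) = Mul(6, Pow(Add(-4, Add(-4, 4)), -1)) = Mul(6, Pow(Add(-4, 0), -1)) = Mul(6, Pow(-4, -1)) = Mul(6, Rational(-1, 4)) = Rational(-3, 2))
t = 16 (t = Pow(4, 2) = 16)
Function('l')(g) = 16
Add(Function('l')(Function('U')(-6)), Mul(-1, -464775)) = Add(16, Mul(-1, -464775)) = Add(16, 464775) = 464791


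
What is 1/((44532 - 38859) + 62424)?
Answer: 1/68097 ≈ 1.4685e-5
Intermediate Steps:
1/((44532 - 38859) + 62424) = 1/(5673 + 62424) = 1/68097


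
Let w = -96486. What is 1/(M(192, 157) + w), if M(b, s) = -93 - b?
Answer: -1/96771 ≈ -1.0334e-5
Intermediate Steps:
1/(M(192, 157) + w) = 1/((-93 - 1*192) - 96486) = 1/((-93 - 192) - 96486) = 1/(-285 - 96486) = 1/(-96771) = -1/96771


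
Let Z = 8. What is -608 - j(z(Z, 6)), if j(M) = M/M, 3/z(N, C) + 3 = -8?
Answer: -609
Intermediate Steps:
z(N, C) = -3/11 (z(N, C) = 3/(-3 - 8) = 3/(-11) = 3*(-1/11) = -3/11)
j(M) = 1
-608 - j(z(Z, 6)) = -608 - 1*1 = -608 - 1 = -609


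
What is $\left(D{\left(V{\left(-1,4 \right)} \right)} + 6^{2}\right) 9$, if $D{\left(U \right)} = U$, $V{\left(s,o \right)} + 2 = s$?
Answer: $297$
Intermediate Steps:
$V{\left(s,o \right)} = -2 + s$
$\left(D{\left(V{\left(-1,4 \right)} \right)} + 6^{2}\right) 9 = \left(\left(-2 - 1\right) + 6^{2}\right) 9 = \left(-3 + 36\right) 9 = 33 \cdot 9 = 297$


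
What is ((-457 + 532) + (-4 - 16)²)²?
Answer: 225625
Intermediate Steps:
((-457 + 532) + (-4 - 16)²)² = (75 + (-20)²)² = (75 + 400)² = 475² = 225625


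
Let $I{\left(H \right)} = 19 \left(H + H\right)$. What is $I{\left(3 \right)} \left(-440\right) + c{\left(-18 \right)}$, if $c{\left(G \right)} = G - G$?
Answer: $-50160$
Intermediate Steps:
$c{\left(G \right)} = 0$
$I{\left(H \right)} = 38 H$ ($I{\left(H \right)} = 19 \cdot 2 H = 38 H$)
$I{\left(3 \right)} \left(-440\right) + c{\left(-18 \right)} = 38 \cdot 3 \left(-440\right) + 0 = 114 \left(-440\right) + 0 = -50160 + 0 = -50160$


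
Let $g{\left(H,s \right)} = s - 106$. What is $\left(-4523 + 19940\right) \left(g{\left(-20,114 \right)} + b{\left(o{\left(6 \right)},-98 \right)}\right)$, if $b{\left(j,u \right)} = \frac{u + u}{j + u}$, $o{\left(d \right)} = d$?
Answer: $\frac{3592161}{23} \approx 1.5618 \cdot 10^{5}$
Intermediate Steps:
$g{\left(H,s \right)} = -106 + s$ ($g{\left(H,s \right)} = s - 106 = -106 + s$)
$b{\left(j,u \right)} = \frac{2 u}{j + u}$
$\left(-4523 + 19940\right) \left(g{\left(-20,114 \right)} + b{\left(o{\left(6 \right)},-98 \right)}\right) = \left(-4523 + 19940\right) \left(\left(-106 + 114\right) + 2 \left(-98\right) \frac{1}{6 - 98}\right) = 15417 \left(8 + 2 \left(-98\right) \frac{1}{-92}\right) = 15417 \left(8 + 2 \left(-98\right) \left(- \frac{1}{92}\right)\right) = 15417 \left(8 + \frac{49}{23}\right) = 15417 \cdot \frac{233}{23} = \frac{3592161}{23}$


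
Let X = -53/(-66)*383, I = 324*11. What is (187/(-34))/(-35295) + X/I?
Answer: 239248979/2767410360 ≈ 0.086452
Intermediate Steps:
I = 3564
X = 20299/66 (X = -53*(-1/66)*383 = (53/66)*383 = 20299/66 ≈ 307.56)
(187/(-34))/(-35295) + X/I = (187/(-34))/(-35295) + (20299/66)/3564 = (187*(-1/34))*(-1/35295) + (20299/66)*(1/3564) = -11/2*(-1/35295) + 20299/235224 = 11/70590 + 20299/235224 = 239248979/2767410360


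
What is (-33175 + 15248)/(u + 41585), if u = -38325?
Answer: -17927/3260 ≈ -5.4991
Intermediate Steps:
(-33175 + 15248)/(u + 41585) = (-33175 + 15248)/(-38325 + 41585) = -17927/3260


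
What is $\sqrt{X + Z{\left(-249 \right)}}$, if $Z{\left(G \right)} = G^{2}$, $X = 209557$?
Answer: $7 \sqrt{5542} \approx 521.11$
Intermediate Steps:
$\sqrt{X + Z{\left(-249 \right)}} = \sqrt{209557 + \left(-249\right)^{2}} = \sqrt{209557 + 62001} = \sqrt{271558} = 7 \sqrt{5542}$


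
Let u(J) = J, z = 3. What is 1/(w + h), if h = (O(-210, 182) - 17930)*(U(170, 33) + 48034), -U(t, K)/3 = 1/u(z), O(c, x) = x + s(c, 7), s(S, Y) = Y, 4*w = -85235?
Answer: -4/3408699047 ≈ -1.1735e-9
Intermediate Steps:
w = -85235/4 (w = (1/4)*(-85235) = -85235/4 ≈ -21309.)
O(c, x) = 7 + x (O(c, x) = x + 7 = 7 + x)
U(t, K) = -1 (U(t, K) = -3/3 = -3*1/3 = -1)
h = -852153453 (h = ((7 + 182) - 17930)*(-1 + 48034) = (189 - 17930)*48033 = -17741*48033 = -852153453)
1/(w + h) = 1/(-85235/4 - 852153453) = 1/(-3408699047/4) = -4/3408699047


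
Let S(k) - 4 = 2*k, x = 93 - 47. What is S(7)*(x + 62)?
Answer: 1944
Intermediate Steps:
x = 46
S(k) = 4 + 2*k
S(7)*(x + 62) = (4 + 2*7)*(46 + 62) = (4 + 14)*108 = 18*108 = 1944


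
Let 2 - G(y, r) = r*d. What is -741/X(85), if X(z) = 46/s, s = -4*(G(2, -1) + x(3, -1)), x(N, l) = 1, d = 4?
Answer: 10374/23 ≈ 451.04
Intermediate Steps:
G(y, r) = 2 - 4*r (G(y, r) = 2 - r*4 = 2 - 4*r)
s = -28 (s = -4*((2 - 4*(-1)) + 1) = -4*((2 + 4) + 1) = -4*(6 + 1) = -4*7 = -28)
X(z) = -23/14 (X(z) = 46/(-28) = 46*(-1/28) = -23/14)
-741/X(85) = -741/(-23/14) = -741*(-14/23) = 10374/23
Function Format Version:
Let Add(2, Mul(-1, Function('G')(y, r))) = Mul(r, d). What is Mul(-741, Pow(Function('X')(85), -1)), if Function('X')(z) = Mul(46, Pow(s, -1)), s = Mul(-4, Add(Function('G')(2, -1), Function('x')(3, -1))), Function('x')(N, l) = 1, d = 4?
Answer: Rational(10374, 23) ≈ 451.04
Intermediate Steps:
Function('G')(y, r) = Add(2, Mul(-4, r)) (Function('G')(y, r) = Add(2, Mul(-1, Mul(r, 4))) = Add(2, Mul(-1, Mul(4, r))) = Add(2, Mul(-4, r)))
s = -28 (s = Mul(-4, Add(Add(2, Mul(-4, -1)), 1)) = Mul(-4, Add(Add(2, 4), 1)) = Mul(-4, Add(6, 1)) = Mul(-4, 7) = -28)
Function('X')(z) = Rational(-23, 14) (Function('X')(z) = Mul(46, Pow(-28, -1)) = Mul(46, Rational(-1, 28)) = Rational(-23, 14))
Mul(-741, Pow(Function('X')(85), -1)) = Mul(-741, Pow(Rational(-23, 14), -1)) = Mul(-741, Rational(-14, 23)) = Rational(10374, 23)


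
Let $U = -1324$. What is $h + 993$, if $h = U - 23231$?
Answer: $-23562$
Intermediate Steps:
$h = -24555$ ($h = -1324 - 23231 = -24555$)
$h + 993 = -24555 + 993 = -23562$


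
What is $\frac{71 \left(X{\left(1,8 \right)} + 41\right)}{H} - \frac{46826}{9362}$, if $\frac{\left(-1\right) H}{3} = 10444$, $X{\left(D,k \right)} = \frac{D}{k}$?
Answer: $- \frac{853993201}{167617248} \approx -5.0949$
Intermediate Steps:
$X{\left(D,k \right)} = \frac{D}{k}$
$H = -31332$ ($H = \left(-3\right) 10444 = -31332$)
$\frac{71 \left(X{\left(1,8 \right)} + 41\right)}{H} - \frac{46826}{9362} = \frac{71 \left(1 \cdot \frac{1}{8} + 41\right)}{-31332} - \frac{46826}{9362} = 71 \left(1 \cdot \frac{1}{8} + 41\right) \left(- \frac{1}{31332}\right) - \frac{23413}{4681} = 71 \left(\frac{1}{8} + 41\right) \left(- \frac{1}{31332}\right) - \frac{23413}{4681} = 71 \cdot \frac{329}{8} \left(- \frac{1}{31332}\right) - \frac{23413}{4681} = \frac{23359}{8} \left(- \frac{1}{31332}\right) - \frac{23413}{4681} = - \frac{3337}{35808} - \frac{23413}{4681} = - \frac{853993201}{167617248}$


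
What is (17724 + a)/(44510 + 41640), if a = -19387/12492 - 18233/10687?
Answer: 2365754563391/11501197644600 ≈ 0.20570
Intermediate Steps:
a = -434955505/133502004 (a = -19387*1/12492 - 18233*1/10687 = -19387/12492 - 18233/10687 = -434955505/133502004 ≈ -3.2580)
(17724 + a)/(44510 + 41640) = (17724 - 434955505/133502004)/(44510 + 41640) = (2365754563391/133502004)/86150 = (2365754563391/133502004)*(1/86150) = 2365754563391/11501197644600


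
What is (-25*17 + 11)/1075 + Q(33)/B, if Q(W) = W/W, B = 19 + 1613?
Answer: -674573/1754400 ≈ -0.38450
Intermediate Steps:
B = 1632
Q(W) = 1
(-25*17 + 11)/1075 + Q(33)/B = (-25*17 + 11)/1075 + 1/1632 = (-425 + 11)*(1/1075) + 1*(1/1632) = -414*1/1075 + 1/1632 = -414/1075 + 1/1632 = -674573/1754400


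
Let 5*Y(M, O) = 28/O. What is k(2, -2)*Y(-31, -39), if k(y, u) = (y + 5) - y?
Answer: -28/39 ≈ -0.71795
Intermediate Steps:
Y(M, O) = 28/(5*O) (Y(M, O) = (28/O)/5 = 28/(5*O))
k(y, u) = 5 (k(y, u) = (5 + y) - y = 5)
k(2, -2)*Y(-31, -39) = 5*((28/5)/(-39)) = 5*((28/5)*(-1/39)) = 5*(-28/195) = -28/39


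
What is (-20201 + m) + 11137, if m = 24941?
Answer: 15877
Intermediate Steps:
(-20201 + m) + 11137 = (-20201 + 24941) + 11137 = 4740 + 11137 = 15877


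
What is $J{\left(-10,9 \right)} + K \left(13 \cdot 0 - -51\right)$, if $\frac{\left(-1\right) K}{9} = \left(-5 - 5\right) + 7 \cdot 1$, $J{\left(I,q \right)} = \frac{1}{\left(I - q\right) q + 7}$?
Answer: $\frac{225827}{164} \approx 1377.0$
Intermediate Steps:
$J{\left(I,q \right)} = \frac{1}{7 + q \left(I - q\right)}$ ($J{\left(I,q \right)} = \frac{1}{q \left(I - q\right) + 7} = \frac{1}{7 + q \left(I - q\right)}$)
$K = 27$ ($K = - 9 \left(\left(-5 - 5\right) + 7 \cdot 1\right) = - 9 \left(-10 + 7\right) = \left(-9\right) \left(-3\right) = 27$)
$J{\left(-10,9 \right)} + K \left(13 \cdot 0 - -51\right) = \frac{1}{7 - 9^{2} - 90} + 27 \left(13 \cdot 0 - -51\right) = \frac{1}{7 - 81 - 90} + 27 \left(0 + 51\right) = \frac{1}{7 - 81 - 90} + 27 \cdot 51 = \frac{1}{-164} + 1377 = - \frac{1}{164} + 1377 = \frac{225827}{164}$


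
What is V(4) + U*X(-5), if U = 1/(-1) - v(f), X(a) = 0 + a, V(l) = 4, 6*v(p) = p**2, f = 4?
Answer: 67/3 ≈ 22.333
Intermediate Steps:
v(p) = p**2/6
X(a) = a
U = -11/3 (U = 1/(-1) - 4**2/6 = -1 - 16/6 = -1 - 1*8/3 = -1 - 8/3 = -11/3 ≈ -3.6667)
V(4) + U*X(-5) = 4 - 11/3*(-5) = 4 + 55/3 = 67/3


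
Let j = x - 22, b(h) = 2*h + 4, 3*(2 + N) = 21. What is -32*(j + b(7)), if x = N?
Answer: -32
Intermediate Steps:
N = 5 (N = -2 + (⅓)*21 = -2 + 7 = 5)
x = 5
b(h) = 4 + 2*h
j = -17 (j = 5 - 22 = -17)
-32*(j + b(7)) = -32*(-17 + (4 + 2*7)) = -32*(-17 + (4 + 14)) = -32*(-17 + 18) = -32*1 = -32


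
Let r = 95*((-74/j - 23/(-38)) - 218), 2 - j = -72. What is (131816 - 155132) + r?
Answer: -88127/2 ≈ -44064.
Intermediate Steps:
j = 74 (j = 2 - 1*(-72) = 2 + 72 = 74)
r = -41495/2 (r = 95*((-74/74 - 23/(-38)) - 218) = 95*((-74*1/74 - 23*(-1/38)) - 218) = 95*((-1 + 23/38) - 218) = 95*(-15/38 - 218) = 95*(-8299/38) = -41495/2 ≈ -20748.)
(131816 - 155132) + r = (131816 - 155132) - 41495/2 = -23316 - 41495/2 = -88127/2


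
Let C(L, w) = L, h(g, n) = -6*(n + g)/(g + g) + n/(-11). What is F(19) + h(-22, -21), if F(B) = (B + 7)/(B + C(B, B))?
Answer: -1367/418 ≈ -3.2703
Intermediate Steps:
h(g, n) = -n/11 - 3*(g + n)/g (h(g, n) = -6*(g + n)/(2*g) + n*(-1/11) = -6*(g + n)/(2*g) - n/11 = -3*(g + n)/g - n/11 = -n/11 - 3*(g + n)/g)
F(B) = (7 + B)/(2*B) (F(B) = (B + 7)/(B + B) = (7 + B)/((2*B)) = (7 + B)*(1/(2*B)) = (7 + B)/(2*B))
F(19) + h(-22, -21) = (½)*(7 + 19)/19 + (-3 - 1/11*(-21) - 3*(-21)/(-22)) = (½)*(1/19)*26 + (-3 + 21/11 - 3*(-21)*(-1/22)) = 13/19 + (-3 + 21/11 - 63/22) = 13/19 - 87/22 = -1367/418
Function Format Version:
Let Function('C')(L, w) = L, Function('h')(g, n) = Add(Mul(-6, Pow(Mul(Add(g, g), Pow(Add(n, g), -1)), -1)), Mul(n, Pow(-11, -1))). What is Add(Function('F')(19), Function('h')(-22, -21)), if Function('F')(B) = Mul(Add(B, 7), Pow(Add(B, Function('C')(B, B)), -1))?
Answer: Rational(-1367, 418) ≈ -3.2703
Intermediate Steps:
Function('h')(g, n) = Add(Mul(Rational(-1, 11), n), Mul(-3, Pow(g, -1), Add(g, n))) (Function('h')(g, n) = Add(Mul(-6, Pow(Mul(Mul(2, g), Pow(Add(g, n), -1)), -1)), Mul(n, Rational(-1, 11))) = Add(Mul(-6, Pow(Mul(2, g, Pow(Add(g, n), -1)), -1)), Mul(Rational(-1, 11), n)) = Add(Mul(-6, Mul(Rational(1, 2), Pow(g, -1), Add(g, n))), Mul(Rational(-1, 11), n)) = Add(Mul(-3, Pow(g, -1), Add(g, n)), Mul(Rational(-1, 11), n)) = Add(Mul(Rational(-1, 11), n), Mul(-3, Pow(g, -1), Add(g, n))))
Function('F')(B) = Mul(Rational(1, 2), Pow(B, -1), Add(7, B)) (Function('F')(B) = Mul(Add(B, 7), Pow(Add(B, B), -1)) = Mul(Add(7, B), Pow(Mul(2, B), -1)) = Mul(Add(7, B), Mul(Rational(1, 2), Pow(B, -1))) = Mul(Rational(1, 2), Pow(B, -1), Add(7, B)))
Add(Function('F')(19), Function('h')(-22, -21)) = Add(Mul(Rational(1, 2), Pow(19, -1), Add(7, 19)), Add(-3, Mul(Rational(-1, 11), -21), Mul(-3, -21, Pow(-22, -1)))) = Add(Mul(Rational(1, 2), Rational(1, 19), 26), Add(-3, Rational(21, 11), Mul(-3, -21, Rational(-1, 22)))) = Add(Rational(13, 19), Add(-3, Rational(21, 11), Rational(-63, 22))) = Add(Rational(13, 19), Rational(-87, 22)) = Rational(-1367, 418)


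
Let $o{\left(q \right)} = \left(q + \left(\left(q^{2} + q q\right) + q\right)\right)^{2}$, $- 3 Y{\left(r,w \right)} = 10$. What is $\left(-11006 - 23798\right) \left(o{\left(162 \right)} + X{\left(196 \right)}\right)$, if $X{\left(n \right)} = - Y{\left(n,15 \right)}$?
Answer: $- \frac{291216276349768}{3} \approx -9.7072 \cdot 10^{13}$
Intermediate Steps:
$Y{\left(r,w \right)} = - \frac{10}{3}$ ($Y{\left(r,w \right)} = \left(- \frac{1}{3}\right) 10 = - \frac{10}{3}$)
$X{\left(n \right)} = \frac{10}{3}$ ($X{\left(n \right)} = \left(-1\right) \left(- \frac{10}{3}\right) = \frac{10}{3}$)
$o{\left(q \right)} = \left(2 q + 2 q^{2}\right)^{2}$ ($o{\left(q \right)} = \left(q + \left(\left(q^{2} + q^{2}\right) + q\right)\right)^{2} = \left(q + \left(2 q^{2} + q\right)\right)^{2} = \left(q + \left(q + 2 q^{2}\right)\right)^{2} = \left(2 q + 2 q^{2}\right)^{2}$)
$\left(-11006 - 23798\right) \left(o{\left(162 \right)} + X{\left(196 \right)}\right) = \left(-11006 - 23798\right) \left(4 \cdot 162^{2} \left(1 + 162\right)^{2} + \frac{10}{3}\right) = - 34804 \left(4 \cdot 26244 \cdot 163^{2} + \frac{10}{3}\right) = - 34804 \left(4 \cdot 26244 \cdot 26569 + \frac{10}{3}\right) = - 34804 \left(2789107344 + \frac{10}{3}\right) = \left(-34804\right) \frac{8367322042}{3} = - \frac{291216276349768}{3}$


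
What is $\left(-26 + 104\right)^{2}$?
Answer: $6084$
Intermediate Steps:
$\left(-26 + 104\right)^{2} = 78^{2} = 6084$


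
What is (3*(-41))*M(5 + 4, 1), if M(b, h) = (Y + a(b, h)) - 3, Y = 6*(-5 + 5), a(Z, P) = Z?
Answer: -738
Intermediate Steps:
Y = 0 (Y = 6*0 = 0)
M(b, h) = -3 + b (M(b, h) = (0 + b) - 3 = b - 3 = -3 + b)
(3*(-41))*M(5 + 4, 1) = (3*(-41))*(-3 + (5 + 4)) = -123*(-3 + 9) = -123*6 = -738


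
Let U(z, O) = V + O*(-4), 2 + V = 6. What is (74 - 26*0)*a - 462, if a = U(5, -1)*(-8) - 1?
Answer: -5272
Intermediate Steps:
V = 4 (V = -2 + 6 = 4)
U(z, O) = 4 - 4*O (U(z, O) = 4 + O*(-4) = 4 - 4*O)
a = -65 (a = (4 - 4*(-1))*(-8) - 1 = (4 + 4)*(-8) - 1 = 8*(-8) - 1 = -64 - 1 = -65)
(74 - 26*0)*a - 462 = (74 - 26*0)*(-65) - 462 = (74 - 1*0)*(-65) - 462 = (74 + 0)*(-65) - 462 = 74*(-65) - 462 = -4810 - 462 = -5272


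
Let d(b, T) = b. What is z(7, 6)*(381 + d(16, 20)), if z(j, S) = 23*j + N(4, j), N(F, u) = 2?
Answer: 64711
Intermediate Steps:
z(j, S) = 2 + 23*j (z(j, S) = 23*j + 2 = 2 + 23*j)
z(7, 6)*(381 + d(16, 20)) = (2 + 23*7)*(381 + 16) = (2 + 161)*397 = 163*397 = 64711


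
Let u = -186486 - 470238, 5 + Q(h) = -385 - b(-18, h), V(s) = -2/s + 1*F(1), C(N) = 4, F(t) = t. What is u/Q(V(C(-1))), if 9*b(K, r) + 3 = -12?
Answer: 1970172/1165 ≈ 1691.1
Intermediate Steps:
b(K, r) = -5/3 (b(K, r) = -⅓ + (⅑)*(-12) = -⅓ - 4/3 = -5/3)
V(s) = 1 - 2/s (V(s) = -2/s + 1*1 = -2/s + 1 = 1 - 2/s)
Q(h) = -1165/3 (Q(h) = -5 + (-385 - 1*(-5/3)) = -5 + (-385 + 5/3) = -5 - 1150/3 = -1165/3)
u = -656724
u/Q(V(C(-1))) = -656724/(-1165/3) = -656724*(-3/1165) = 1970172/1165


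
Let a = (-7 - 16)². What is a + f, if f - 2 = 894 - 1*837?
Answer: 588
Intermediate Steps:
a = 529 (a = (-23)² = 529)
f = 59 (f = 2 + (894 - 1*837) = 2 + (894 - 837) = 2 + 57 = 59)
a + f = 529 + 59 = 588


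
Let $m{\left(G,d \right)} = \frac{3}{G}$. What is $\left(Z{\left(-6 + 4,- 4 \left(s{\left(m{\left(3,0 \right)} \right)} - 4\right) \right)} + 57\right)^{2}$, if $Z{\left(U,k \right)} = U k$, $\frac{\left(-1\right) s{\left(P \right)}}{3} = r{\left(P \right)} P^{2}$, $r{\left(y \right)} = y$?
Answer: $1$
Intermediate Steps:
$s{\left(P \right)} = - 3 P^{3}$ ($s{\left(P \right)} = - 3 P P^{2} = - 3 P^{3}$)
$\left(Z{\left(-6 + 4,- 4 \left(s{\left(m{\left(3,0 \right)} \right)} - 4\right) \right)} + 57\right)^{2} = \left(\left(-6 + 4\right) \left(- 4 \left(- 3 \left(\frac{3}{3}\right)^{3} - 4\right)\right) + 57\right)^{2} = \left(- 2 \left(- 4 \left(- 3 \left(3 \cdot \frac{1}{3}\right)^{3} - 4\right)\right) + 57\right)^{2} = \left(- 2 \left(- 4 \left(- 3 \cdot 1^{3} - 4\right)\right) + 57\right)^{2} = \left(- 2 \left(- 4 \left(\left(-3\right) 1 - 4\right)\right) + 57\right)^{2} = \left(- 2 \left(- 4 \left(-3 - 4\right)\right) + 57\right)^{2} = \left(- 2 \left(\left(-4\right) \left(-7\right)\right) + 57\right)^{2} = \left(\left(-2\right) 28 + 57\right)^{2} = \left(-56 + 57\right)^{2} = 1^{2} = 1$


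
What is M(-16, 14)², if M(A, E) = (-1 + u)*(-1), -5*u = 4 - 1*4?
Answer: 1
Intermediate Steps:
u = 0 (u = -(4 - 1*4)/5 = -(4 - 4)/5 = -⅕*0 = 0)
M(A, E) = 1 (M(A, E) = (-1 + 0)*(-1) = -1*(-1) = 1)
M(-16, 14)² = 1² = 1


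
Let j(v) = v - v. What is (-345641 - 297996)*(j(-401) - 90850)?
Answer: 58474421450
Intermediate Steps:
j(v) = 0
(-345641 - 297996)*(j(-401) - 90850) = (-345641 - 297996)*(0 - 90850) = -643637*(-90850) = 58474421450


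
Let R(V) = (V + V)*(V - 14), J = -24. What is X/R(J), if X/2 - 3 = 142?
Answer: 145/912 ≈ 0.15899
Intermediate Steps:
R(V) = 2*V*(-14 + V) (R(V) = (2*V)*(-14 + V) = 2*V*(-14 + V))
X = 290 (X = 6 + 2*142 = 6 + 284 = 290)
X/R(J) = 290/((2*(-24)*(-14 - 24))) = 290/((2*(-24)*(-38))) = 290/1824 = 290*(1/1824) = 145/912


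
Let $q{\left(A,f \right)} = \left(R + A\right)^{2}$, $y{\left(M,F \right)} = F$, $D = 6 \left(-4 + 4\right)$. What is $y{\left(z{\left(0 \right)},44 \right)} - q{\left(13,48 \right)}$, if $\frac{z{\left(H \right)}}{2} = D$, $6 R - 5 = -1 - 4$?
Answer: $-125$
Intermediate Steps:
$R = 0$ ($R = \frac{5}{6} + \frac{-1 - 4}{6} = \frac{5}{6} + \frac{1}{6} \left(-5\right) = \frac{5}{6} - \frac{5}{6} = 0$)
$D = 0$ ($D = 6 \cdot 0 = 0$)
$z{\left(H \right)} = 0$ ($z{\left(H \right)} = 2 \cdot 0 = 0$)
$q{\left(A,f \right)} = A^{2}$ ($q{\left(A,f \right)} = \left(0 + A\right)^{2} = A^{2}$)
$y{\left(z{\left(0 \right)},44 \right)} - q{\left(13,48 \right)} = 44 - 13^{2} = 44 - 169 = -125$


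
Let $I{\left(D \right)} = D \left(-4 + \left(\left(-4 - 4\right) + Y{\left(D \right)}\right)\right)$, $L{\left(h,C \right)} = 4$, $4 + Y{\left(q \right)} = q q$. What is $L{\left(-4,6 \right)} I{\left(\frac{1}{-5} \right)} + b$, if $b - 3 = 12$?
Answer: $\frac{3471}{125} \approx 27.768$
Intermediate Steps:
$b = 15$ ($b = 3 + 12 = 15$)
$Y{\left(q \right)} = -4 + q^{2}$ ($Y{\left(q \right)} = -4 + q q = -4 + q^{2}$)
$I{\left(D \right)} = D \left(-16 + D^{2}\right)$ ($I{\left(D \right)} = D \left(-4 + \left(\left(-4 - 4\right) + \left(-4 + D^{2}\right)\right)\right) = D \left(-4 + \left(-8 + \left(-4 + D^{2}\right)\right)\right) = D \left(-4 + \left(-12 + D^{2}\right)\right) = D \left(-16 + D^{2}\right)$)
$L{\left(-4,6 \right)} I{\left(\frac{1}{-5} \right)} + b = 4 \frac{-16 + \left(\frac{1}{-5}\right)^{2}}{-5} + 15 = 4 \left(- \frac{-16 + \left(- \frac{1}{5}\right)^{2}}{5}\right) + 15 = 4 \left(- \frac{-16 + \frac{1}{25}}{5}\right) + 15 = 4 \left(\left(- \frac{1}{5}\right) \left(- \frac{399}{25}\right)\right) + 15 = 4 \cdot \frac{399}{125} + 15 = \frac{1596}{125} + 15 = \frac{3471}{125}$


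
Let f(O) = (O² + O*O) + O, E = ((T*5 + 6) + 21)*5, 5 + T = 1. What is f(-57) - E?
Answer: 6406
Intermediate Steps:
T = -4 (T = -5 + 1 = -4)
E = 35 (E = ((-4*5 + 6) + 21)*5 = ((-20 + 6) + 21)*5 = (-14 + 21)*5 = 7*5 = 35)
f(O) = O + 2*O² (f(O) = (O² + O²) + O = 2*O² + O = O + 2*O²)
f(-57) - E = -57*(1 + 2*(-57)) - 1*35 = -57*(1 - 114) - 35 = -57*(-113) - 35 = 6441 - 35 = 6406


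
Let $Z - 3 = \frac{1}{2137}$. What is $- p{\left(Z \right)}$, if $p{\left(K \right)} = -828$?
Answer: $828$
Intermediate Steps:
$Z = \frac{6412}{2137}$ ($Z = 3 + \frac{1}{2137} = \frac{6412}{2137} \approx 3.0005$)
$- p{\left(Z \right)} = \left(-1\right) \left(-828\right) = 828$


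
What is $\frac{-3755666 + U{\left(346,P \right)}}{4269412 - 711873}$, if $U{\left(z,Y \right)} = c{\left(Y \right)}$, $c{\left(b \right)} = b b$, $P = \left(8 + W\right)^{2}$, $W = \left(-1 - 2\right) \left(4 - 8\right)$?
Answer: $- \frac{3595666}{3557539} \approx -1.0107$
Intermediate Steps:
$W = 12$ ($W = \left(-3\right) \left(-4\right) = 12$)
$P = 400$ ($P = \left(8 + 12\right)^{2} = 20^{2} = 400$)
$c{\left(b \right)} = b^{2}$
$U{\left(z,Y \right)} = Y^{2}$
$\frac{-3755666 + U{\left(346,P \right)}}{4269412 - 711873} = \frac{-3755666 + 400^{2}}{4269412 - 711873} = \frac{-3755666 + 160000}{3557539} = \left(-3595666\right) \frac{1}{3557539} = - \frac{3595666}{3557539}$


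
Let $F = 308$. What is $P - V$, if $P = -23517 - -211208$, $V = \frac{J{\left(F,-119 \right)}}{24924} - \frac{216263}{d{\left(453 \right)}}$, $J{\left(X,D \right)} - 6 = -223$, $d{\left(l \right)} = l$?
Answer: $\frac{7614799235}{40468} \approx 1.8817 \cdot 10^{5}$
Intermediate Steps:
$J{\left(X,D \right)} = -217$ ($J{\left(X,D \right)} = 6 - 223 = -217$)
$V = - \frac{19319847}{40468}$ ($V = - \frac{217}{24924} - \frac{216263}{453} = \left(-217\right) \frac{1}{24924} - \frac{216263}{453} = - \frac{7}{804} - \frac{216263}{453} = - \frac{19319847}{40468} \approx -477.41$)
$P = 187691$ ($P = -23517 + 211208 = 187691$)
$P - V = 187691 - - \frac{19319847}{40468} = 187691 + \frac{19319847}{40468} = \frac{7614799235}{40468}$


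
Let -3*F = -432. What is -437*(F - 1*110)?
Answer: -14858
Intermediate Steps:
F = 144 (F = -⅓*(-432) = 144)
-437*(F - 1*110) = -437*(144 - 1*110) = -437*(144 - 110) = -437*34 = -14858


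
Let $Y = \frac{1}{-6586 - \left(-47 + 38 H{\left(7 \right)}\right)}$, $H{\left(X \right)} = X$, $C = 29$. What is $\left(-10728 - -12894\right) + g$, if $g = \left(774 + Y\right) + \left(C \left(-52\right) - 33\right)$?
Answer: $\frac{9520194}{6805} \approx 1399.0$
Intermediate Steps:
$Y = - \frac{1}{6805}$ ($Y = \frac{1}{-6586 + \left(47 - 266\right)} = \frac{1}{-6586 - 219} = \frac{1}{-6805} = - \frac{1}{6805} \approx -0.00014695$)
$g = - \frac{5219436}{6805}$ ($g = \left(774 - \frac{1}{6805}\right) + \left(29 \left(-52\right) - 33\right) = \frac{5267069}{6805} - 1541 = - \frac{5219436}{6805} \approx -767.0$)
$\left(-10728 - -12894\right) + g = \left(-10728 - -12894\right) - \frac{5219436}{6805} = \left(-10728 + 12894\right) - \frac{5219436}{6805} = 2166 - \frac{5219436}{6805} = \frac{9520194}{6805}$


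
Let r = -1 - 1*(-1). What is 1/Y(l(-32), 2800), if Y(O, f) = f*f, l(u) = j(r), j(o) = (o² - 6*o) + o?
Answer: 1/7840000 ≈ 1.2755e-7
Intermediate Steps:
r = 0 (r = -1 + 1 = 0)
j(o) = o² - 5*o
l(u) = 0 (l(u) = 0*(-5 + 0) = 0*(-5) = 0)
Y(O, f) = f²
1/Y(l(-32), 2800) = 1/(2800²) = 1/7840000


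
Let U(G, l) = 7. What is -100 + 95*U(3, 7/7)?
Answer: 565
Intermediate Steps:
-100 + 95*U(3, 7/7) = -100 + 95*7 = -100 + 665 = 565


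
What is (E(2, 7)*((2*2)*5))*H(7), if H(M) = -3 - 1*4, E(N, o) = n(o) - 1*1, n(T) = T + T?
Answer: -1820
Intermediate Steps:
n(T) = 2*T
E(N, o) = -1 + 2*o (E(N, o) = 2*o - 1*1 = 2*o - 1 = -1 + 2*o)
H(M) = -7 (H(M) = -3 - 4 = -7)
(E(2, 7)*((2*2)*5))*H(7) = ((-1 + 2*7)*((2*2)*5))*(-7) = ((-1 + 14)*(4*5))*(-7) = (13*20)*(-7) = 260*(-7) = -1820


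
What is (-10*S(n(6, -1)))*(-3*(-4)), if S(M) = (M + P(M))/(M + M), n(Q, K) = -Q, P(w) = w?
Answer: -120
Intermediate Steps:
S(M) = 1 (S(M) = (M + M)/(M + M) = (2*M)/((2*M)) = (2*M)*(1/(2*M)) = 1)
(-10*S(n(6, -1)))*(-3*(-4)) = (-10*1)*(-3*(-4)) = -10*12 = -120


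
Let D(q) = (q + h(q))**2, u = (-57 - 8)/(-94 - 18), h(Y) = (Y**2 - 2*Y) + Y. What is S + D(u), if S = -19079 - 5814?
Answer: -3916943892223/157351936 ≈ -24893.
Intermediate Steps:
h(Y) = Y**2 - Y
u = 65/112 (u = -65/(-112) = -65*(-1/112) = 65/112 ≈ 0.58036)
S = -24893
D(q) = (q + q*(-1 + q))**2
S + D(u) = -24893 + (65/112)**4 = -24893 + 17850625/157351936 = -3916943892223/157351936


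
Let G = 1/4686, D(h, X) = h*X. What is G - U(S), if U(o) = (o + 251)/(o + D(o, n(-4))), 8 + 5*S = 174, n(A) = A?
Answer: 554942/194469 ≈ 2.8536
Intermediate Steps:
D(h, X) = X*h
S = 166/5 (S = -8/5 + (⅕)*174 = -8/5 + 174/5 = 166/5 ≈ 33.200)
U(o) = -(251 + o)/(3*o) (U(o) = (o + 251)/(o - 4*o) = (251 + o)/((-3*o)) = (251 + o)*(-1/(3*o)) = -(251 + o)/(3*o))
G = 1/4686 ≈ 0.00021340
G - U(S) = 1/4686 - (-251 - 1*166/5)/(3*166/5) = 1/4686 - 5*(-251 - 166/5)/(3*166) = 1/4686 - 5*(-1421)/(3*166*5) = 1/4686 - 1*(-1421/498) = 1/4686 + 1421/498 = 554942/194469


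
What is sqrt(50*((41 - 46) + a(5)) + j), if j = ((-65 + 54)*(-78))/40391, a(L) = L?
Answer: sqrt(205062)/3107 ≈ 0.14575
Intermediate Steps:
j = 66/3107 (j = -11*(-78)*(1/40391) = 858*(1/40391) = 66/3107 ≈ 0.021242)
sqrt(50*((41 - 46) + a(5)) + j) = sqrt(50*((41 - 46) + 5) + 66/3107) = sqrt(50*(-5 + 5) + 66/3107) = sqrt(50*0 + 66/3107) = sqrt(0 + 66/3107) = sqrt(66/3107) = sqrt(205062)/3107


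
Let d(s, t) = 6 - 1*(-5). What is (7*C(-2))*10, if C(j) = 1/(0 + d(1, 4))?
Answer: 70/11 ≈ 6.3636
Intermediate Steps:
d(s, t) = 11 (d(s, t) = 6 + 5 = 11)
C(j) = 1/11 (C(j) = 1/(0 + 11) = 1/11)
(7*C(-2))*10 = (7*(1/11))*10 = (7/11)*10 = 70/11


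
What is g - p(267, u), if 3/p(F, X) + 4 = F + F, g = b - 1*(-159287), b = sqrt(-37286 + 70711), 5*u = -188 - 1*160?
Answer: 84422107/530 + 5*sqrt(1337) ≈ 1.5947e+5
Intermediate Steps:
u = -348/5 (u = (-188 - 1*160)/5 = (-188 - 160)/5 = (1/5)*(-348) = -348/5 ≈ -69.600)
b = 5*sqrt(1337) (b = sqrt(33425) = 5*sqrt(1337) ≈ 182.82)
g = 159287 + 5*sqrt(1337) (g = 5*sqrt(1337) - 1*(-159287) = 5*sqrt(1337) + 159287 = 159287 + 5*sqrt(1337) ≈ 1.5947e+5)
p(F, X) = 3/(-4 + 2*F) (p(F, X) = 3/(-4 + (F + F)) = 3/(-4 + 2*F))
g - p(267, u) = (159287 + 5*sqrt(1337)) - 3/(2*(-2 + 267)) = (159287 + 5*sqrt(1337)) - 3/(2*265) = (159287 + 5*sqrt(1337)) - 1*3/530 = (159287 + 5*sqrt(1337)) - 3/530 = 84422107/530 + 5*sqrt(1337)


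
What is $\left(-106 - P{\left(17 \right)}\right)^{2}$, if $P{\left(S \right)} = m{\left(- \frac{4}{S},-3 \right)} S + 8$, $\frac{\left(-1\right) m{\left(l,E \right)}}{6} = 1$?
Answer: $144$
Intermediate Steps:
$m{\left(l,E \right)} = -6$ ($m{\left(l,E \right)} = \left(-6\right) 1 = -6$)
$P{\left(S \right)} = 8 - 6 S$ ($P{\left(S \right)} = - 6 S + 8 = 8 - 6 S$)
$\left(-106 - P{\left(17 \right)}\right)^{2} = \left(-106 - \left(8 - 102\right)\right)^{2} = \left(-106 - -94\right)^{2} = \left(-106 + 94\right)^{2} = \left(-12\right)^{2} = 144$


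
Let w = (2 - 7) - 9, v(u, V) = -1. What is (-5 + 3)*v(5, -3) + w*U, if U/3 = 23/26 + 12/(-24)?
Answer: -184/13 ≈ -14.154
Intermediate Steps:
w = -14 (w = -5 - 9 = -14)
U = 15/13 (U = 3*(23/26 + 12/(-24)) = 3*(23*(1/26) + 12*(-1/24)) = 3*(23/26 - 1/2) = 3*(5/13) = 15/13 ≈ 1.1538)
(-5 + 3)*v(5, -3) + w*U = (-5 + 3)*(-1) - 14*15/13 = -2*(-1) - 210/13 = 2 - 210/13 = -184/13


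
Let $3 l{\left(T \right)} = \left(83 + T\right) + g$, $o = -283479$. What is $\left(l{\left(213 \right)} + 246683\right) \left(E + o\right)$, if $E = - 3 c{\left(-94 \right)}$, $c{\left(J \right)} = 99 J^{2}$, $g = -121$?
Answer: $-717467293568$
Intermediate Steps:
$l{\left(T \right)} = - \frac{38}{3} + \frac{T}{3}$ ($l{\left(T \right)} = \frac{\left(83 + T\right) - 121}{3} = \frac{-38 + T}{3} = - \frac{38}{3} + \frac{T}{3}$)
$E = -2624292$ ($E = - 3 \cdot 99 \left(-94\right)^{2} = - 3 \cdot 99 \cdot 8836 = \left(-3\right) 874764 = -2624292$)
$\left(l{\left(213 \right)} + 246683\right) \left(E + o\right) = \left(\left(- \frac{38}{3} + \frac{1}{3} \cdot 213\right) + 246683\right) \left(-2624292 - 283479\right) = \left(\left(- \frac{38}{3} + 71\right) + 246683\right) \left(-2907771\right) = \left(\frac{175}{3} + 246683\right) \left(-2907771\right) = \frac{740224}{3} \left(-2907771\right) = -717467293568$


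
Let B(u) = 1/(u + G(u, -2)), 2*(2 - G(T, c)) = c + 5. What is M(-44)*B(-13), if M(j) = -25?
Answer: 2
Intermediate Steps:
G(T, c) = -1/2 - c/2 (G(T, c) = 2 - (c + 5)/2 = 2 - (5 + c)/2 = 2 + (-5/2 - c/2) = -1/2 - c/2)
B(u) = 1/(1/2 + u) (B(u) = 1/(u + (-1/2 - 1/2*(-2))) = 1/(u + (-1/2 + 1)) = 1/(u + 1/2) = 1/(1/2 + u))
M(-44)*B(-13) = -50/(1 + 2*(-13)) = -50/(1 - 26) = -50/(-25) = -50*(-1)/25 = -25*(-2/25) = 2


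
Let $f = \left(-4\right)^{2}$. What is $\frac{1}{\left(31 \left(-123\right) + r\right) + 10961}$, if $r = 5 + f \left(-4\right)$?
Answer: $\frac{1}{7089} \approx 0.00014106$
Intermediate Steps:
$f = 16$
$r = -59$ ($r = 5 + 16 \left(-4\right) = 5 - 64 = -59$)
$\frac{1}{\left(31 \left(-123\right) + r\right) + 10961} = \frac{1}{\left(31 \left(-123\right) - 59\right) + 10961} = \frac{1}{\left(-3813 - 59\right) + 10961} = \frac{1}{-3872 + 10961} = \frac{1}{7089}$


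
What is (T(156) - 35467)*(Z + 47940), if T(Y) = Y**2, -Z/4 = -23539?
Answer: -1581670576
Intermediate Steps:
Z = 94156 (Z = -4*(-23539) = 94156)
(T(156) - 35467)*(Z + 47940) = (156**2 - 35467)*(94156 + 47940) = (24336 - 35467)*142096 = -11131*142096 = -1581670576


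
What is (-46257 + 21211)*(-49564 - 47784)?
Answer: 2438178008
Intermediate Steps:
(-46257 + 21211)*(-49564 - 47784) = -25046*(-97348) = 2438178008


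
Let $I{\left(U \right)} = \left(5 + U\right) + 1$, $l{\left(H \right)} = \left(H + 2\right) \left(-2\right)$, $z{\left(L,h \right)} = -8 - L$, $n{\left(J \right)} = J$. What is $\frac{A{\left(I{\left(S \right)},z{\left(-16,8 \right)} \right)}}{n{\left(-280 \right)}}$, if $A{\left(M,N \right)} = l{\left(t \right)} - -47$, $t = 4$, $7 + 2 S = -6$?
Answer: $- \frac{1}{8} \approx -0.125$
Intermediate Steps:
$S = - \frac{13}{2}$ ($S = - \frac{7}{2} + \frac{1}{2} \left(-6\right) = - \frac{7}{2} - 3 = - \frac{13}{2} \approx -6.5$)
$l{\left(H \right)} = -4 - 2 H$ ($l{\left(H \right)} = \left(2 + H\right) \left(-2\right) = -4 - 2 H$)
$I{\left(U \right)} = 6 + U$
$A{\left(M,N \right)} = 35$ ($A{\left(M,N \right)} = \left(-4 - 8\right) - -47 = \left(-4 - 8\right) + 47 = -12 + 47 = 35$)
$\frac{A{\left(I{\left(S \right)},z{\left(-16,8 \right)} \right)}}{n{\left(-280 \right)}} = \frac{35}{-280} = 35 \left(- \frac{1}{280}\right) = - \frac{1}{8}$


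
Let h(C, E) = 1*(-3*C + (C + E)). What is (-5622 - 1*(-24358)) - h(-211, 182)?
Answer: 18132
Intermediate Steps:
h(C, E) = E - 2*C (h(C, E) = 1*(E - 2*C) = E - 2*C)
(-5622 - 1*(-24358)) - h(-211, 182) = (-5622 - 1*(-24358)) - (182 - 2*(-211)) = (-5622 + 24358) - (182 + 422) = 18736 - 1*604 = 18736 - 604 = 18132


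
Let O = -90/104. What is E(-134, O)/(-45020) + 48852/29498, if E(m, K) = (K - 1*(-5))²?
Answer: 594558973111/359091189184 ≈ 1.6557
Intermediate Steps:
O = -45/52 (O = -90*1/104 = -45/52 ≈ -0.86539)
E(m, K) = (5 + K)² (E(m, K) = (K + 5)² = (5 + K)²)
E(-134, O)/(-45020) + 48852/29498 = (5 - 45/52)²/(-45020) + 48852/29498 = (215/52)²*(-1/45020) + 48852*(1/29498) = (46225/2704)*(-1/45020) + 24426/14749 = -9245/24346816 + 24426/14749 = 594558973111/359091189184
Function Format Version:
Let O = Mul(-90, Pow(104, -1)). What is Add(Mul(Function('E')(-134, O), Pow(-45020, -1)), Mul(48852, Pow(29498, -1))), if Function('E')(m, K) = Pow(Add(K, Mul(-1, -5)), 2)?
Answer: Rational(594558973111, 359091189184) ≈ 1.6557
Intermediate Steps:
O = Rational(-45, 52) (O = Mul(-90, Rational(1, 104)) = Rational(-45, 52) ≈ -0.86539)
Function('E')(m, K) = Pow(Add(5, K), 2) (Function('E')(m, K) = Pow(Add(K, 5), 2) = Pow(Add(5, K), 2))
Add(Mul(Function('E')(-134, O), Pow(-45020, -1)), Mul(48852, Pow(29498, -1))) = Add(Mul(Pow(Add(5, Rational(-45, 52)), 2), Pow(-45020, -1)), Mul(48852, Pow(29498, -1))) = Add(Mul(Pow(Rational(215, 52), 2), Rational(-1, 45020)), Mul(48852, Rational(1, 29498))) = Add(Mul(Rational(46225, 2704), Rational(-1, 45020)), Rational(24426, 14749)) = Add(Rational(-9245, 24346816), Rational(24426, 14749)) = Rational(594558973111, 359091189184)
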